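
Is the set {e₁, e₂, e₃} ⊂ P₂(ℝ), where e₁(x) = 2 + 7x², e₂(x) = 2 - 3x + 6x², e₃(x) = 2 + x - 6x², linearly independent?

linearly independent

Write each element as a coordinate vector in ℝ³ using {1, x, x²}.
The matrix [e₁|e₂|e₃] has determinant 80.
A nonzero determinant means the columns are linearly independent.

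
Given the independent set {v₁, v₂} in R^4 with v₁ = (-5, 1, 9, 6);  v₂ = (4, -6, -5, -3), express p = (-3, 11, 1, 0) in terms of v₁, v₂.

p = -v₁ - 2v₂

Solve the system with v₁, v₂ as columns and p as the right-hand side.
Row-reducing the augmented matrix gives the unique coefficients (c₁, c₂) = (-1, -2).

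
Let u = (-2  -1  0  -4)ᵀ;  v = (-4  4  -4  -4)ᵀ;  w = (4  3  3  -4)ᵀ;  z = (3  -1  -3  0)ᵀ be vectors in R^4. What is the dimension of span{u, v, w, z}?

Form the matrix with u, v, w, z as columns and reduce.
There are 4 pivot columns, so rank = 4.

dim = 4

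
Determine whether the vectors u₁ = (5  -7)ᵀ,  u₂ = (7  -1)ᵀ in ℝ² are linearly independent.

Row-reduce the matrix whose columns are u₁, u₂.
The reduction yields 2 nonzero rows, so the rank is 2.
Since rank = 2 (the number of vectors), the set is linearly independent.

linearly independent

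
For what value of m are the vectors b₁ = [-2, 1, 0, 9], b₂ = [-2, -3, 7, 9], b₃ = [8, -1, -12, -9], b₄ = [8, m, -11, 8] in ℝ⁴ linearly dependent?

m = -4

The vectors are dependent exactly when the determinant of the matrix with rows b₁, b₂, b₃, b₄ vanishes.
The determinant works out to -378*m - 1512.
This vanishes exactly when m = -4.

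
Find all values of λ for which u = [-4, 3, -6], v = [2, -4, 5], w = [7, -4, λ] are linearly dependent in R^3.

The set is linearly dependent precisely when det[u; v; w] = 0.
Cofactor expansion gives det = 10*λ - 95.
Setting this to zero gives λ = 19/2.

λ = 19/2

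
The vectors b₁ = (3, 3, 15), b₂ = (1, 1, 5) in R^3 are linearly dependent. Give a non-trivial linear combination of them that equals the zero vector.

b₁ - 3b₂ = 0

Set up α₁b₁ + α₂b₂ = 0 and solve the homogeneous system.
A generator of the null space is (1, -3).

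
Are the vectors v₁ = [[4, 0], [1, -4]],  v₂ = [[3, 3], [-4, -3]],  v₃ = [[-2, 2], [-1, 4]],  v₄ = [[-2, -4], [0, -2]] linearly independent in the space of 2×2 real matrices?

Take coordinates with respect to the standard basis {E₁₁, E₁₂, E₂₁, E₂₂}.
Place the vectors as rows of a 4×4 matrix and reduce to echelon form.
The reduction yields 4 nonzero rows, so the rank is 4.
Since rank = 4 (the number of vectors), the set is linearly independent.

linearly independent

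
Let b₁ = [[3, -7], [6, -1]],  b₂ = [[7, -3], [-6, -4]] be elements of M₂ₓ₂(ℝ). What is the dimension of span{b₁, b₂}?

dim = 2

Represent each element by its coordinate vector in ℝ⁴.
Row-reduce the 2×4 matrix with these as rows.
Exactly 2 pivots survive; hence the rank is 2.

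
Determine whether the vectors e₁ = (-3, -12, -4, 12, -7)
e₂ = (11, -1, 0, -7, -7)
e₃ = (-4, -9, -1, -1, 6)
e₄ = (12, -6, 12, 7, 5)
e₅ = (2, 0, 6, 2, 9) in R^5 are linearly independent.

linearly independent

Row-reduce the matrix whose columns are e₁, e₂, e₃, e₄, e₅.
The reduction yields 5 nonzero rows, so the rank is 5.
Since rank = 5 (the number of vectors), the set is linearly independent.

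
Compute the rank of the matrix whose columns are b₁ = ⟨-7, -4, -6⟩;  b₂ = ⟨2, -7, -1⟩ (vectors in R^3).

Apply Gaussian elimination to the matrix whose rows are b₁, b₂.
Exactly 2 pivots survive; hence the rank is 2.

2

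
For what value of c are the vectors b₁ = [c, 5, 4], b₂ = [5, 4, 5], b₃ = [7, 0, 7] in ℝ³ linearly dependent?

The set is linearly dependent precisely when det[b₁; b₂; b₃] = 0.
Cofactor expansion gives det = 28*c - 112.
This vanishes exactly when c = 4.

c = 4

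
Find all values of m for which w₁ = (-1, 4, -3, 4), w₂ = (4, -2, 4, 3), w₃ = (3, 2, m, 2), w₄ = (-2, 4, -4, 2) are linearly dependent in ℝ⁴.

The set is linearly dependent precisely when det[w₁; w₂; w₃; w₄] = 0.
Cofactor expansion gives det = 8*m + 12.
Solving 8*m + 12 = 0 yields m = -3/2.

m = -3/2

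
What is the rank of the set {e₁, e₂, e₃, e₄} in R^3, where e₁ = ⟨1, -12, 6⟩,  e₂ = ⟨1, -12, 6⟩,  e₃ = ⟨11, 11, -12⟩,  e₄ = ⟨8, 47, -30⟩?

Put the 3×4 matrix [e₁|e₂|e₃|e₄] into echelon form.
There are 2 pivot columns, so rank = 2.
(With 4 elements in a 3-dimensional space the rank is at most 3.)

2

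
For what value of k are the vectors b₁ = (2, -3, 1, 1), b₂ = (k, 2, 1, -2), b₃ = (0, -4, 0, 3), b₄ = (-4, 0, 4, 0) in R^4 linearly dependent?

k = 1/5

The vectors are dependent exactly when the determinant of the matrix with rows b₁, b₂, b₃, b₄ vanishes.
Cofactor expansion gives det = 4 - 20*k.
Solving 4 - 20*k = 0 yields k = 1/5.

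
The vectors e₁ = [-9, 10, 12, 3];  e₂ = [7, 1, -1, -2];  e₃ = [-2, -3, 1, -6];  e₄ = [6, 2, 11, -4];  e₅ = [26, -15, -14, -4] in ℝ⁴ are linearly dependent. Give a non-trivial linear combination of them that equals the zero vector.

Write the vectors as columns of a matrix and find a nonzero vector in its null space.
A generator of the null space is (2, 0, 1, -1, 1).

2e₁ + e₃ - e₄ + e₅ = 0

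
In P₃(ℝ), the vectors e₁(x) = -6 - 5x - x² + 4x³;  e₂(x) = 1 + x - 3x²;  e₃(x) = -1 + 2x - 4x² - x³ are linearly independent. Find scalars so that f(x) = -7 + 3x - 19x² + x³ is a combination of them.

f = e₁ + 2e₂ + 3e₃

Identify each element with its coordinate vector in ℝ⁴ via {1, x, …, x³}.
Solve the system with e₁, e₂, e₃ as columns and f as the right-hand side.
Row-reducing the augmented matrix gives the unique coefficients (c₁, c₂, c₃) = (1, 2, 3).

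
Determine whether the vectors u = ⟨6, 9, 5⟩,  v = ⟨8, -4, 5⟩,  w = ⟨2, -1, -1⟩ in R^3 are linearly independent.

linearly independent

The matrix [u|v|w] has determinant 216.
A nonzero determinant means the columns are linearly independent.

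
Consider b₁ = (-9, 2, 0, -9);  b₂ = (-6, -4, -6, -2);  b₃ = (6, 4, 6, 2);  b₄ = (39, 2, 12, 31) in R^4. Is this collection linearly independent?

Form the 4×4 matrix with these as columns; its determinant is 0.
A zero determinant means the columns are linearly dependent.

linearly dependent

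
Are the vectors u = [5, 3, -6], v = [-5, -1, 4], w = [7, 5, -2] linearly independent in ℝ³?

Form the 3×3 matrix with these as columns; its determinant is 72.
A nonzero determinant means the columns are linearly independent.

linearly independent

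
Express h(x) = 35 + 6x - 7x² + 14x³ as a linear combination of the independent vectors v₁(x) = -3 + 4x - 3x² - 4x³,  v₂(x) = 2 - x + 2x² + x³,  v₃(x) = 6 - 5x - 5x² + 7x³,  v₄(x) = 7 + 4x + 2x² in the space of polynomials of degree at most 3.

Work in coordinates with respect to the standard basis {1, x, …, x³}.
Solve the system with v₁, v₂, v₃, v₄ as columns and h as the right-hand side.
The system has the unique solution (c₁, …, c₄) = (-1, -4, 2, 4).

h = -v₁ - 4v₂ + 2v₃ + 4v₄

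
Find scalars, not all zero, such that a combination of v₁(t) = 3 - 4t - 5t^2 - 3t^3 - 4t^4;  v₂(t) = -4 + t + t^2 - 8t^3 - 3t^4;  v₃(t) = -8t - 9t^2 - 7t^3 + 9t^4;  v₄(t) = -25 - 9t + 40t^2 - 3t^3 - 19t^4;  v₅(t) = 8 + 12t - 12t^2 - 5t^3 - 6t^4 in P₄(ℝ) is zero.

Write each element as a vector in ℝ⁵ using {1, t, …, t^4}.
Row-reduce the matrix with v₁, v₂, v₃, v₄, v₅ as columns; the null space gives the coefficients.
A generator of the null space is (1, 3, -2, -1, -2).

v₁ + 3v₂ - 2v₃ - v₄ - 2v₅ = 0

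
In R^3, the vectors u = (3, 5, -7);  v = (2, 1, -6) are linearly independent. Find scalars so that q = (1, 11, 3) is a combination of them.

q = 3u - 4v

Solve the system with u, v as columns and q as the right-hand side.
The system has the unique solution (a₁, a₂) = (3, -4).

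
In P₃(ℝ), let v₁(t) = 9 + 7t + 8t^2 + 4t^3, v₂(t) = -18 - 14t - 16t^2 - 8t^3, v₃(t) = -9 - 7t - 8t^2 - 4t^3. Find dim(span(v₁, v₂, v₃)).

dim = 1

Represent each element by its coordinate vector in ℝ⁴.
Form the matrix with v₁, v₂, v₃ as columns and reduce.
The echelon form has 1 nonzero row, so the rank is 1.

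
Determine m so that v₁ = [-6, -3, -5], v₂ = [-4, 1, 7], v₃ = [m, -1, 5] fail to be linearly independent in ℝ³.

Place the vectors as rows of a 3×3 matrix; dependence ⇔ determinant zero.
Expanding, det = -16*m - 152.
Solving -16*m - 152 = 0 yields m = -19/2.

m = -19/2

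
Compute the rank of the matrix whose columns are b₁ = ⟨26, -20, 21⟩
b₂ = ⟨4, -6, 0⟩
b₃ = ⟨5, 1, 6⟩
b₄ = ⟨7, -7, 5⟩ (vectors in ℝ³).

3

Form the matrix with b₁, b₂, b₃, b₄ as columns and reduce.
Exactly 3 pivots survive; hence the rank is 3.
(With 4 elements in a 3-dimensional space the rank is at most 3.)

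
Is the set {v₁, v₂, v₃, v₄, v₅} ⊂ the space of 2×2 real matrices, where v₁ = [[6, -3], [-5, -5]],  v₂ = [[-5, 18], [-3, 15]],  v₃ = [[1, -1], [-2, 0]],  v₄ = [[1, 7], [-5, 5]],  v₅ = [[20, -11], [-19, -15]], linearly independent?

Take coordinates with respect to the standard basis {E₁₁, E₁₂, E₂₁, E₂₂}.
There are 5 vectors in a 4-dimensional space, so they cannot be linearly independent.

linearly dependent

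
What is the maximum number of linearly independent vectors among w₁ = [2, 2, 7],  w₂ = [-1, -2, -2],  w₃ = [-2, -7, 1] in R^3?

Apply Gaussian elimination to the matrix whose rows are w₁, w₂, w₃.
There are 3 pivot columns, so rank = 3.

3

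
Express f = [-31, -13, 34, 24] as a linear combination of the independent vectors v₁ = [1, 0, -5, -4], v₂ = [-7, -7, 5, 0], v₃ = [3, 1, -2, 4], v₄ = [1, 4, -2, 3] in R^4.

f = -4v₁ + 4v₂ - v₃ + 4v₄

Since v₁, v₂, v₃, v₄ are independent, the coefficients expressing f are uniquely determined by a linear system.
Back-substitution yields (c₁, …, c₄) = (-4, 4, -1, 4).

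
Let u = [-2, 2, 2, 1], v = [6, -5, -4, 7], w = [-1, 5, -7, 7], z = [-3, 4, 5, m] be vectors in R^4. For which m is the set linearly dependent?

The vectors are dependent exactly when the determinant of the matrix with rows u, v, w, z vanishes.
Cofactor expansion gives det = 32*m - 368.
Solving 32*m - 368 = 0 yields m = 23/2.

m = 23/2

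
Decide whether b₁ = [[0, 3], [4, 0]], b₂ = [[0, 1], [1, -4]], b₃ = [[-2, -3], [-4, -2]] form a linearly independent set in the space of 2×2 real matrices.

Write each element as a coordinate vector in ℝ⁴ using {E₁₁, E₁₂, E₂₁, E₂₂}.
Place the vectors as rows of a 3×4 matrix and reduce to echelon form.
The reduction yields 3 nonzero rows, so the rank is 3.
Since rank = 3 (the number of vectors), the set is linearly independent.

linearly independent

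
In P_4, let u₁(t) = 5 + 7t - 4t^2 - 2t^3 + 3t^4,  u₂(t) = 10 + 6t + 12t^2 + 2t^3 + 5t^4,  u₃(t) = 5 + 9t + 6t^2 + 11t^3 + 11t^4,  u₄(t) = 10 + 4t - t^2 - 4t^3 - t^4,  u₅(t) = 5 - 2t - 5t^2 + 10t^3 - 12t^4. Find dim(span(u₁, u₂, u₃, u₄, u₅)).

dim = 5

Use coordinates relative to {1, t, …, t^4}.
Form the matrix with u₁, u₂, u₃, u₄, u₅ as columns and reduce.
Reduction leaves 5 leading entries, giving rank 5.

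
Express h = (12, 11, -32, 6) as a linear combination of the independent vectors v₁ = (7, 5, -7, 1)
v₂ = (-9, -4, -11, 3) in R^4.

h = 3v₁ + v₂

Write h = α₁v₁ + α₂v₂ and equate components.
The system has the unique solution (α₁, α₂) = (3, 1).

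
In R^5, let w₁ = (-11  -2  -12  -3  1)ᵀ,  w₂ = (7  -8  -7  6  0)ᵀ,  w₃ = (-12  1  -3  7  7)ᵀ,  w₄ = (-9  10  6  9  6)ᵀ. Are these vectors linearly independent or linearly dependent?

linearly independent

Place the vectors as rows of a 4×5 matrix and reduce to echelon form.
The reduction yields 4 nonzero rows, so the rank is 4.
Since rank = 4 (the number of vectors), the set is linearly independent.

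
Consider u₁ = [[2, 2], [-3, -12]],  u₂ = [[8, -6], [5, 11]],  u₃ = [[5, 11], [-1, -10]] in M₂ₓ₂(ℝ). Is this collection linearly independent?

linearly independent

Write each element as a coordinate vector in ℝ⁴ using {E₁₁, E₁₂, E₂₁, E₂₂}.
Row-reduce the matrix whose columns are u₁, u₂, u₃.
The reduction yields 3 nonzero rows, so the rank is 3.
Since rank = 3 (the number of vectors), the set is linearly independent.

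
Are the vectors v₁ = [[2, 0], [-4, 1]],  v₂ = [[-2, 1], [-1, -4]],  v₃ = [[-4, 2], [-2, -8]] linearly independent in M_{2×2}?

linearly dependent

Write each element as a coordinate vector in ℝ⁴ using {E₁₁, E₁₂, E₂₁, E₂₂}.
One vector is a scalar multiple of another, so the set is dependent.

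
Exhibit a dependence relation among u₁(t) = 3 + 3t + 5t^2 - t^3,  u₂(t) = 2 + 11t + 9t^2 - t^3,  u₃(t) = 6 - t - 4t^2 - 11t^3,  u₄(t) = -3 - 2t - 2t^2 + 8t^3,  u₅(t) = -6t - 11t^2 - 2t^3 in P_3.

Pass to coordinate vectors relative to the basis {1, t, …, t^3}.
Row-reduce the matrix with u₁, u₂, u₃, u₄, u₅ as columns; the null space gives the coefficients.
A generator of the null space is (1, 0, -1, -1, 1).

u₁ - u₃ - u₄ + u₅ = 0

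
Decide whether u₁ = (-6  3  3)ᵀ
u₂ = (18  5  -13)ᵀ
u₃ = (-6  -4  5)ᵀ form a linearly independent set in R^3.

linearly dependent

Row-reduce the matrix whose columns are u₁, u₂, u₃.
The reduction yields 2 nonzero rows, so the rank is 2.
Since rank 2 < 3, the set is linearly dependent.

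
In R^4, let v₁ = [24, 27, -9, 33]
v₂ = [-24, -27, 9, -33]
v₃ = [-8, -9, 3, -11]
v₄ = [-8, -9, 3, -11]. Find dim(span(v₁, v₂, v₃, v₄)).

1

Form the matrix with v₁, v₂, v₃, v₄ as columns and reduce.
There is 1 pivot column, so rank = 1.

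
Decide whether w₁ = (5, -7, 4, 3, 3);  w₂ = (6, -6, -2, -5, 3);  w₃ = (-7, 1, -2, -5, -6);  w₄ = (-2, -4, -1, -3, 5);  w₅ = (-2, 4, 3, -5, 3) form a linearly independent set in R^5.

Place the vectors as rows of a 5×5 matrix and reduce to echelon form.
The reduction yields 5 nonzero rows, so the rank is 5.
Since rank = 5 (the number of vectors), the set is linearly independent.

linearly independent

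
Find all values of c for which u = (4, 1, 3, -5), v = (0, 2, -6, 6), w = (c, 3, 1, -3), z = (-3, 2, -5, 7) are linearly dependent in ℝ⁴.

The vectors are dependent exactly when the determinant of the matrix with rows u, v, w, z vanishes.
The determinant works out to 128 - 28*c.
This vanishes exactly when c = 32/7.

c = 32/7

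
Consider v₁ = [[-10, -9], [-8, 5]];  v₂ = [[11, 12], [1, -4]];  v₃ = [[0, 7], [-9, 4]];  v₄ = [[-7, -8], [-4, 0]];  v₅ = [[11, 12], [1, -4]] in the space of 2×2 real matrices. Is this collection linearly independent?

linearly dependent

Write each element as a coordinate vector in ℝ⁴ using {E₁₁, E₁₂, E₂₁, E₂₂}.
There are 5 vectors in a 4-dimensional space, so they cannot be linearly independent.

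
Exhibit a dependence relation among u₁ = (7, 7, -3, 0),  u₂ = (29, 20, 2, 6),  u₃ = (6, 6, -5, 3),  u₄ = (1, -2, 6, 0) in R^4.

2u₁ - u₂ + 2u₃ + 3u₄ = 0

Set up α₁u₁ + … + α₄u₄ = 0 and solve the homogeneous system.
The free variable yields coefficients (2, -1, 2, 3) (any nonzero multiple also works).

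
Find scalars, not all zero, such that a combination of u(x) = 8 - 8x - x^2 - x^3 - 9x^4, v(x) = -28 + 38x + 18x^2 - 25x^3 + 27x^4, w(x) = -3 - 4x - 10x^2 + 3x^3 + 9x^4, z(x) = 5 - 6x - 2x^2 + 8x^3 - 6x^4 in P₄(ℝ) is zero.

2u + v + w + 3z = 0

Write each element as a vector in ℝ⁵ using {1, x, …, x^4}.
Row-reduce the matrix with u, v, w, z as columns; the null space gives the coefficients.
A generator of the null space is (2, 1, 1, 3).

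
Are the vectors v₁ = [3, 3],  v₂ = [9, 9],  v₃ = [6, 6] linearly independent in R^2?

There are 3 vectors in a 2-dimensional space, so they cannot be linearly independent.

linearly dependent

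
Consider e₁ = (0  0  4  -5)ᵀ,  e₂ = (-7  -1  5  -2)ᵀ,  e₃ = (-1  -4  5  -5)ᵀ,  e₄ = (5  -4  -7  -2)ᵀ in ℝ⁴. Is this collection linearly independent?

linearly independent

Form the 4×4 matrix with these as columns; its determinant is -918.
A nonzero determinant means the columns are linearly independent.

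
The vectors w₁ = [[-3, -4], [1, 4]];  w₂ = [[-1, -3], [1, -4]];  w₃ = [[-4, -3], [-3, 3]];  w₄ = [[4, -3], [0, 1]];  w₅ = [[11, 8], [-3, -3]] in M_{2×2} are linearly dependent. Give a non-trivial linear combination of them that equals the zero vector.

Take coordinates with respect to {E₁₁, E₁₂, E₂₁, E₂₂}.
Row-reduce the matrix with w₁, w₂, w₃, w₄, w₅ as columns; the null space gives the coefficients.
The free variable yields coefficients (2, 1, 0, -1, 1) (any nonzero multiple also works).

2w₁ + w₂ - w₄ + w₅ = 0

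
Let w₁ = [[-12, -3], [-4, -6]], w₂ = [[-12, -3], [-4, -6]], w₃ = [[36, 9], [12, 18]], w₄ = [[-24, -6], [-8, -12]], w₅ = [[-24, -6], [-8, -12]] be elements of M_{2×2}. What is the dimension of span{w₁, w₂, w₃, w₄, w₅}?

1

Represent each element by its coordinate vector in ℝ⁴.
Apply Gaussian elimination to the matrix whose rows are w₁, w₂, w₃, w₄, w₅.
There is 1 pivot column, so rank = 1.
(With 5 elements in a 4-dimensional space the rank is at most 4.)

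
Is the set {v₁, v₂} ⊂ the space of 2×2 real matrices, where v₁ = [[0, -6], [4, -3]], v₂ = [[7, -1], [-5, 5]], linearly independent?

linearly independent

Write each element as a coordinate vector in ℝ⁴ using {E₁₁, E₁₂, E₂₁, E₂₂}.
Place the vectors as rows of a 2×4 matrix and reduce to echelon form.
The reduction yields 2 nonzero rows, so the rank is 2.
Since rank = 2 (the number of vectors), the set is linearly independent.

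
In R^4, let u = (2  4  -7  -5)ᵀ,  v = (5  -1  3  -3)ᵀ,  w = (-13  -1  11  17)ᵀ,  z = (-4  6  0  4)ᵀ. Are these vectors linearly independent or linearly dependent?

Place the vectors as rows of a 4×4 matrix and reduce to echelon form.
The reduction yields 3 nonzero rows, so the rank is 3.
Since rank 3 < 4, the set is linearly dependent.

linearly dependent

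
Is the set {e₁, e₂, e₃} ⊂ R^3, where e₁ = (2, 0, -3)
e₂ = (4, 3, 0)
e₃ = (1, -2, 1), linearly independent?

linearly independent

Form the 3×3 matrix with these as columns; its determinant is 39.
A nonzero determinant means the columns are linearly independent.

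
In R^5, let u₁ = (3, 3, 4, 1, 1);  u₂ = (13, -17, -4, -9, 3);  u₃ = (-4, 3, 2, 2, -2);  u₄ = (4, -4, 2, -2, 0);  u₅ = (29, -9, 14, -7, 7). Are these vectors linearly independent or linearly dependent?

Form the 5×5 matrix with these as columns; its determinant is 0.
A zero determinant means the columns are linearly dependent.

linearly dependent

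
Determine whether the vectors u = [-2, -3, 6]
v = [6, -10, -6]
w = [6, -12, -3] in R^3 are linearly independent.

linearly independent

Place the vectors as rows of a 3×3 matrix and reduce to echelon form.
The reduction yields 3 nonzero rows, so the rank is 3.
Since rank = 3 (the number of vectors), the set is linearly independent.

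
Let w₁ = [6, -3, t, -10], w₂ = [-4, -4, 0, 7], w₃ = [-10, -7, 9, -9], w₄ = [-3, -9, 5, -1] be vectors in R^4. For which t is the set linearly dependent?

t = 11/3

The set is linearly dependent precisely when det[w₁; w₂; w₃; w₄] = 0.
Cofactor expansion gives det = 711*t - 2607.
Solving 711*t - 2607 = 0 yields t = 11/3.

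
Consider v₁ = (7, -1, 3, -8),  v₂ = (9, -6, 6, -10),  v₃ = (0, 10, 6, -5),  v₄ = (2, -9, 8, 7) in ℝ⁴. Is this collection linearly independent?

linearly independent

Place the vectors as rows of a 4×4 matrix and reduce to echelon form.
The reduction yields 4 nonzero rows, so the rank is 4.
Since rank = 4 (the number of vectors), the set is linearly independent.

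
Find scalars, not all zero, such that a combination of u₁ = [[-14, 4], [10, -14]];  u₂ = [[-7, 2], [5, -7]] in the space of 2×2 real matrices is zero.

Take coordinates with respect to {E₁₁, E₁₂, E₂₁, E₂₂}.
Set up α₁u₁ + α₂u₂ = 0 and solve the homogeneous system.
The free variable yields coefficients (1, -2) (any nonzero multiple also works).

u₁ - 2u₂ = 0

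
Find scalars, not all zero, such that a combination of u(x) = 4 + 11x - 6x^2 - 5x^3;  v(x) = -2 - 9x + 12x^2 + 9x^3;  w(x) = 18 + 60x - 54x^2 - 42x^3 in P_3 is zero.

Take coordinates with respect to {1, x, …, x^3}.
Row-reduce the matrix with u, v, w as columns; the null space gives the coefficients.
A generator of the null space is (3, -3, -1).

3u - 3v - w = 0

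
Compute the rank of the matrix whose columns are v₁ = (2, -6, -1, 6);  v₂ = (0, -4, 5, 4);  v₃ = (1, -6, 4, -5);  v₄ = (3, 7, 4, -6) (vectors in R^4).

Form the matrix with v₁, v₂, v₃, v₄ as columns and reduce.
Reduction leaves 4 leading entries, giving rank 4.

4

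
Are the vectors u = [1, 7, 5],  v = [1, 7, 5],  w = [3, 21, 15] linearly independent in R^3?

Row-reduce the matrix whose columns are u, v, w.
The reduction yields 1 nonzero row, so the rank is 1.
Since rank 1 < 3, the set is linearly dependent.

linearly dependent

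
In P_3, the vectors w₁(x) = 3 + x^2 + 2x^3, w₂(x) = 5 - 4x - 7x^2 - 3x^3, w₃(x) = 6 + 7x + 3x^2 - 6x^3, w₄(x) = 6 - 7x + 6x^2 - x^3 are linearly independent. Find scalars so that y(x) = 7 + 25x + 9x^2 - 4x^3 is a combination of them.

y = 2w₁ - w₂ + 2w₃ - w₄

Work in coordinates with respect to the standard basis {1, x, …, x^3}.
Write y = c₁w₁ + … + c₄w₄ and equate components.
Row-reducing the augmented matrix gives the unique coefficients (c₁, …, c₄) = (2, -1, 2, -1).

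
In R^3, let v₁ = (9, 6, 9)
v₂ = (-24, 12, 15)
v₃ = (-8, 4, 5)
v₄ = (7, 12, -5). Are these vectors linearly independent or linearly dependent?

linearly dependent

There are 4 vectors in a 3-dimensional space, so they cannot be linearly independent.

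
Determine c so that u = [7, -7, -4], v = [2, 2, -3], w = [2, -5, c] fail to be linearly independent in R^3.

c = 1/4

The vectors are dependent exactly when the determinant of the matrix with rows u, v, w vanishes.
Expanding, det = 28*c - 7.
This vanishes exactly when c = 1/4.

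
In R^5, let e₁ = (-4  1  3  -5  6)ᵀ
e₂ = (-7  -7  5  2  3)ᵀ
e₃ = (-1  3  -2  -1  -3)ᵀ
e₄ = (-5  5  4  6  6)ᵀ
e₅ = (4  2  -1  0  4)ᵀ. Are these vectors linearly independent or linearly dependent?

linearly independent

Form the 5×5 matrix with these as columns; its determinant is -5275.
A nonzero determinant means the columns are linearly independent.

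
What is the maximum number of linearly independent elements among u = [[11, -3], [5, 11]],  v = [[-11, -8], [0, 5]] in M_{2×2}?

2

Represent each element by its coordinate vector in ℝ⁴.
Put the 4×2 matrix [u|v] into echelon form.
The echelon form has 2 nonzero rows, so the rank is 2.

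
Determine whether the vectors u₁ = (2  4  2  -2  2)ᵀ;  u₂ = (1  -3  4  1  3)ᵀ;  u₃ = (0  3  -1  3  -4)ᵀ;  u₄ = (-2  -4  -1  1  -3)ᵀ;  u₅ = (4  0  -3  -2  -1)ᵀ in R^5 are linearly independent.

Place the vectors as rows of a 5×5 matrix and reduce to echelon form.
The reduction yields 5 nonzero rows, so the rank is 5.
Since rank = 5 (the number of vectors), the set is linearly independent.

linearly independent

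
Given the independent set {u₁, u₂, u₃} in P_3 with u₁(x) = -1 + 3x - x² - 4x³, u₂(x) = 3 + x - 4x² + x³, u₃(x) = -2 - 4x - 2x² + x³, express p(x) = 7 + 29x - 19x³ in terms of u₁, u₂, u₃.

p = 4u₁ + u₂ - 4u₃

Work in coordinates with respect to the standard basis {1, x, …, x³}.
Since u₁, u₂, u₃ are independent, the coefficients expressing p are uniquely determined by a linear system.
Back-substitution yields (α₁, α₂, α₃) = (4, 1, -4).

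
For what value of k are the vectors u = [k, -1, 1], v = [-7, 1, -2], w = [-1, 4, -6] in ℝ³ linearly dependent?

k = -13/2

The set is linearly dependent precisely when det[u; v; w] = 0.
Cofactor expansion gives det = 2*k + 13.
This vanishes exactly when k = -13/2.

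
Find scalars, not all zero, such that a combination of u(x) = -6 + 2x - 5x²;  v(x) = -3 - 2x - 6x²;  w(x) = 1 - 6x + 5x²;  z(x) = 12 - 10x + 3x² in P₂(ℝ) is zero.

3u - 2v + z = 0

Write each element as a vector in ℝ³ using {1, x, x²}.
Row-reduce the matrix with u, v, w, z as columns; the null space gives the coefficients.
One solution (up to scaling) is (3, -2, 0, 1).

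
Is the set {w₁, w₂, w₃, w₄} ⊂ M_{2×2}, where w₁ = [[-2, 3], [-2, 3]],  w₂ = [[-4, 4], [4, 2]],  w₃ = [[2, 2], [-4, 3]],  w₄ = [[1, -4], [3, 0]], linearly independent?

linearly independent

Write each element as a coordinate vector in ℝ⁴ using {E₁₁, E₁₂, E₂₁, E₂₂}.
Form the 4×4 matrix with these as columns; its determinant is 236.
A nonzero determinant means the columns are linearly independent.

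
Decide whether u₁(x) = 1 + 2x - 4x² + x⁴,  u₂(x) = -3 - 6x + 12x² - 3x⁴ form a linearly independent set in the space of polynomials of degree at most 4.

Write each element as a coordinate vector in ℝ⁵ using {1, x, …, x⁴}.
Row-reduce the matrix whose columns are u₁, u₂.
The reduction yields 1 nonzero row, so the rank is 1.
Since rank 1 < 2, the set is linearly dependent.
Indeed 3u₁ + u₂ = 0.

linearly dependent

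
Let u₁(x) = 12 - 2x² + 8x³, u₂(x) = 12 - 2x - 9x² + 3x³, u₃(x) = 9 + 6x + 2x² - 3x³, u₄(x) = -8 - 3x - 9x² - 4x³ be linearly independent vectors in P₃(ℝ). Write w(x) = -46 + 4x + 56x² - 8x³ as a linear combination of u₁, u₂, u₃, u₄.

Work in coordinates with respect to the standard basis {1, x, …, x³}.
Write w = a₁u₁ + … + a₄u₄ and equate components.
The system has the unique solution (a₁, …, a₄) = (-3, -2, -2, -4).

w = -3u₁ - 2u₂ - 2u₃ - 4u₄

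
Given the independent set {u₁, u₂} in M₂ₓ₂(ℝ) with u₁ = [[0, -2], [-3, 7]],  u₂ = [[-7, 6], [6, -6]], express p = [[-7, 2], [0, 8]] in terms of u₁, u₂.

p = 2u₁ + u₂

Identify each element with its coordinate vector in ℝ⁴ via {E₁₁, E₁₂, E₂₁, E₂₂}.
Solve the system with u₁, u₂ as columns and p as the right-hand side.
Row-reducing the augmented matrix gives the unique coefficients (c₁, c₂) = (2, 1).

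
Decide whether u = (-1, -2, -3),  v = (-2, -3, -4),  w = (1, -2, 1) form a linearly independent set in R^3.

The matrix [u|v|w] has determinant -6.
A nonzero determinant means the columns are linearly independent.

linearly independent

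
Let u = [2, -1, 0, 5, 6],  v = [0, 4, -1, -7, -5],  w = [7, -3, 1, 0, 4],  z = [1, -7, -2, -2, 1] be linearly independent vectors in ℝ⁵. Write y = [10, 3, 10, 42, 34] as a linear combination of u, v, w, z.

Since u, v, w, z are independent, the coefficients expressing y are uniquely determined by a linear system.
Row-reducing the augmented matrix gives the unique coefficients (α₁, …, α₄) = (3, -3, 1, -3).

y = 3u - 3v + w - 3z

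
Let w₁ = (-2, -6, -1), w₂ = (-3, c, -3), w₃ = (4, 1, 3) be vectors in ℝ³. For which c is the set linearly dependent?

Dependence holds iff the 3×3 matrix [w₁ w₂ w₃] is singular.
Cofactor expansion gives det = 15 - 2*c.
Solving 15 - 2*c = 0 yields c = 15/2.

c = 15/2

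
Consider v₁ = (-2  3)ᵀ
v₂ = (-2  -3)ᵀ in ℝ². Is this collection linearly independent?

linearly independent

Form the 2×2 matrix with these as columns; its determinant is 12.
A nonzero determinant means the columns are linearly independent.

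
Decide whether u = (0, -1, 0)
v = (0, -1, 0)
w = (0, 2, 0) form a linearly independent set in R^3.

linearly dependent

Form the 3×3 matrix with these as columns; its determinant is 0.
A zero determinant means the columns are linearly dependent.
Indeed u - v = 0.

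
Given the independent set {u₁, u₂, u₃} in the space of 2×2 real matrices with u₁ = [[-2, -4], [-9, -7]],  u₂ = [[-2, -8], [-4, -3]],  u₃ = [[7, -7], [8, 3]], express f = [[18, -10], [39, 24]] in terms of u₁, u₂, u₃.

f = -3u₁ + u₂ + 2u₃

Identify each element with its coordinate vector in ℝ⁴ via {E₁₁, E₁₂, E₂₁, E₂₂}.
Since u₁, u₂, u₃ are independent, the coefficients expressing f are uniquely determined by a linear system.
Row-reducing the augmented matrix gives the unique coefficients (c₁, c₂, c₃) = (-3, 1, 2).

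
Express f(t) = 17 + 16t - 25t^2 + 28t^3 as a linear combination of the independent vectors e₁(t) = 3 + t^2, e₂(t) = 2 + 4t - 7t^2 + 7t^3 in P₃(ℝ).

f = 3e₁ + 4e₂

Take coordinate vectors relative to {1, t, …, t^3}.
Write f = c₁e₁ + c₂e₂ and equate components.
Back-substitution yields (c₁, c₂) = (3, 4).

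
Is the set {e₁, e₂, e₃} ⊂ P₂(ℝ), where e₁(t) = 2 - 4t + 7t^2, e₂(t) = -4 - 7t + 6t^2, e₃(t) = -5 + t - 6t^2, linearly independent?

Write each element as a coordinate vector in ℝ³ using {1, t, t^2}.
Form the 3×3 matrix with these as columns; its determinant is 15.
A nonzero determinant means the columns are linearly independent.

linearly independent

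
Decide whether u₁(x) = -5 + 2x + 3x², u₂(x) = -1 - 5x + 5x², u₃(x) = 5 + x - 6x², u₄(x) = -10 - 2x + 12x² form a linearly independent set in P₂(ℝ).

linearly dependent

Write each element as a coordinate vector in ℝ³ using {1, x, x²}.
There are 4 vectors in a 3-dimensional space, so they cannot be linearly independent.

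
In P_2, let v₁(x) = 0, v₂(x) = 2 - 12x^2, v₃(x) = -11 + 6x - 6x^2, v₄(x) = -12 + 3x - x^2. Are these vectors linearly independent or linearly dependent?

Take coordinates with respect to the standard basis {1, x, x^2}.
There are 4 vectors in a 3-dimensional space, so they cannot be linearly independent.

linearly dependent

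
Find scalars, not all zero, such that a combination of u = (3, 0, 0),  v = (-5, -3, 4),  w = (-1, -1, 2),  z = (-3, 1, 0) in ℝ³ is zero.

Row-reduce the matrix with u, v, w, z as columns; the null space gives the coefficients.
One solution (up to scaling) is (2, 1, -2, 1).

2u + v - 2w + z = 0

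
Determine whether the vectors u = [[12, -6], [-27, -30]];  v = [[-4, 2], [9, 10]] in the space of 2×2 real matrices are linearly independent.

linearly dependent

Take coordinates with respect to the standard basis {E₁₁, E₁₂, E₂₁, E₂₂}.
Row-reduce the matrix whose columns are u, v.
The reduction yields 1 nonzero row, so the rank is 1.
Since rank 1 < 2, the set is linearly dependent.
Indeed u + 3v = 0.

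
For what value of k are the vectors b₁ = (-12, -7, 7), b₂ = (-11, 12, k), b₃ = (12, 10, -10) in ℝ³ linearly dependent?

Dependence holds iff the 3×3 matrix [b₁ b₂ b₃] is singular.
Expanding, det = 36*k + 432.
This vanishes exactly when k = -12.

k = -12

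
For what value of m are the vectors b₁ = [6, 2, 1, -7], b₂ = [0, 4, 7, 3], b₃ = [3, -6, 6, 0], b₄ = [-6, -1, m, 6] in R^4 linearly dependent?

The set is linearly dependent precisely when det[b₁; b₂; b₃; b₄] = 0.
Expanding, det = -210*m - 588.
This vanishes exactly when m = -14/5.

m = -14/5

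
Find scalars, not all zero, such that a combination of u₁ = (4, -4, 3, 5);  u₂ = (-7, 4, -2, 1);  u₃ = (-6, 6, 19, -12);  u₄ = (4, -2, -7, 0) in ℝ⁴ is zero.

Row-reduce the matrix with u₁, u₂, u₃, u₄ as columns; the null space gives the coefficients.
A generator of the null space is (2, 2, 1, 3).

2u₁ + 2u₂ + u₃ + 3u₄ = 0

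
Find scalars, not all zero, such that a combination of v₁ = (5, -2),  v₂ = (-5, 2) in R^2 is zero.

v₁ + v₂ = 0

Write the vectors as columns of a matrix and find a nonzero vector in its null space.
A generator of the null space is (1, 1).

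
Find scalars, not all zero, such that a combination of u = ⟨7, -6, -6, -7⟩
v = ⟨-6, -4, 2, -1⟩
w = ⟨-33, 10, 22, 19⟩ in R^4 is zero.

3u - 2v + w = 0

Set up α₁u + … + α₃w = 0 and solve the homogeneous system.
A generator of the null space is (3, -2, 1).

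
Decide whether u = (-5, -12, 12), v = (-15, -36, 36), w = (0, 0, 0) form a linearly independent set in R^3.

One of the vectors is the zero vector, so the set is linearly dependent.

linearly dependent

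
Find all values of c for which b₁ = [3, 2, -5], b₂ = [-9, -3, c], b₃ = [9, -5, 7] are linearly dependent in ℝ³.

c = 9

The vectors are dependent exactly when the determinant of the matrix with rows b₁, b₂, b₃ vanishes.
Cofactor expansion gives det = 33*c - 297.
This vanishes exactly when c = 9.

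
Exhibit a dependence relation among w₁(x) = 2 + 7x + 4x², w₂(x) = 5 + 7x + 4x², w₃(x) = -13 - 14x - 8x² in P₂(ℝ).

Pass to coordinate vectors relative to the basis {1, x, x²}.
Set up α₁w₁ + … + α₃w₃ = 0 and solve the homogeneous system.
The free variable yields coefficients (1, -3, -1) (any nonzero multiple also works).

w₁ - 3w₂ - w₃ = 0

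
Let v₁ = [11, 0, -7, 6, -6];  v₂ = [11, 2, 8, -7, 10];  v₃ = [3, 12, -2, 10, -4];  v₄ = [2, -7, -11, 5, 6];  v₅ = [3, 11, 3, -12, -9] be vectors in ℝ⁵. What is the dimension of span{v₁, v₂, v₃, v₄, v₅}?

dim = 5

Put the 5×5 matrix [v₁|v₂|v₃|v₄|v₅] into echelon form.
There are 5 pivot columns, so rank = 5.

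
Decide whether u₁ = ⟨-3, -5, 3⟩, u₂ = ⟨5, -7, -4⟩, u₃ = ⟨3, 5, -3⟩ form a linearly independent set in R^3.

Place the vectors as rows of a 3×3 matrix and reduce to echelon form.
The reduction yields 2 nonzero rows, so the rank is 2.
Since rank 2 < 3, the set is linearly dependent.

linearly dependent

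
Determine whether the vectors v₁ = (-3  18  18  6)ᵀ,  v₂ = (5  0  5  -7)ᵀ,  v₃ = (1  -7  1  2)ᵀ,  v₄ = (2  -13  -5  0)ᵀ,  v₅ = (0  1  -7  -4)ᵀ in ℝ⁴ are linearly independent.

linearly dependent

There are 5 vectors in a 4-dimensional space, so they cannot be linearly independent.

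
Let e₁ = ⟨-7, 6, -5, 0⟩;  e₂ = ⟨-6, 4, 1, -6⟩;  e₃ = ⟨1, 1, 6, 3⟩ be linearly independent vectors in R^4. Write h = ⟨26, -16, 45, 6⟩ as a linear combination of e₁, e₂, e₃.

h = -4e₁ + e₂ + 4e₃

Write h = c₁e₁ + … + c₃e₃ and equate components.
Back-substitution yields (c₁, c₂, c₃) = (-4, 1, 4).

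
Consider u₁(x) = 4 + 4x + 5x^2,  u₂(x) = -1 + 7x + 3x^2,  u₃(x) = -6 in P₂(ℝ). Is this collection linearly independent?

Take coordinates with respect to the standard basis {1, x, x^2}.
The matrix [u₁|u₂|u₃] has determinant 138.
A nonzero determinant means the columns are linearly independent.

linearly independent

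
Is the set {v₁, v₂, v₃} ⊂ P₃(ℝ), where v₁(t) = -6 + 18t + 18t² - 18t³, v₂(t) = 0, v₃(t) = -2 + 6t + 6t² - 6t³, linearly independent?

linearly dependent

Take coordinates with respect to the standard basis {1, t, …, t³}.
One of the vectors is the zero vector, so the set is linearly dependent.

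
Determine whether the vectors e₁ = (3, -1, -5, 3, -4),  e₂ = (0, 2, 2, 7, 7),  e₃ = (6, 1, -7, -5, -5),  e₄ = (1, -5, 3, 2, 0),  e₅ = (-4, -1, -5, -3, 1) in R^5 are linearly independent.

The matrix [e₁|e₂|e₃|e₄|e₅] has determinant 14756.
A nonzero determinant means the columns are linearly independent.

linearly independent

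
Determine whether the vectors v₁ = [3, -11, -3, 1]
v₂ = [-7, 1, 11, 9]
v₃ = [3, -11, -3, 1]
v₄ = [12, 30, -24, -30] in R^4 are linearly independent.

linearly dependent

Form the 4×4 matrix with these as columns; its determinant is 0.
A zero determinant means the columns are linearly dependent.
Indeed v₁ - v₃ = 0.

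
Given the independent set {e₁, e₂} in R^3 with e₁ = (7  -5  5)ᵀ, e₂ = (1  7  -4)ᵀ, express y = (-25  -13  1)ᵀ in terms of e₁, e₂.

Solve the system with e₁, e₂ as columns and y as the right-hand side.
Back-substitution yields (a₁, a₂) = (-3, -4).

y = -3e₁ - 4e₂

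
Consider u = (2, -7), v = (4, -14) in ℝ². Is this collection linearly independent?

linearly dependent

One vector is a scalar multiple of another, so the set is dependent.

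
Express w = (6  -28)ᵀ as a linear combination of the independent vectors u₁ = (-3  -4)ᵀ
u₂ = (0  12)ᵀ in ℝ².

Set up the augmented matrix [u₁ | u₂ | w] and row-reduce.
Row-reducing the augmented matrix gives the unique coefficients (a₁, a₂) = (-2, -3).

w = -2u₁ - 3u₂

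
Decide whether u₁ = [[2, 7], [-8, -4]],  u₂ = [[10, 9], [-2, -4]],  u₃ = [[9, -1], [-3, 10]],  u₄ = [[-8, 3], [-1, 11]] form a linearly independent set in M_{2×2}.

linearly independent

Take coordinates with respect to the standard basis {E₁₁, E₁₂, E₂₁, E₂₂}.
Row-reduce the matrix whose columns are u₁, u₂, u₃, u₄.
The reduction yields 4 nonzero rows, so the rank is 4.
Since rank = 4 (the number of vectors), the set is linearly independent.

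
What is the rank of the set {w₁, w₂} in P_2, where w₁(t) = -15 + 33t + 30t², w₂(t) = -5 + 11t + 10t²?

1

Represent each element by its coordinate vector in ℝ³.
Apply Gaussian elimination to the matrix whose rows are w₁, w₂.
The echelon form has 1 nonzero row, so the rank is 1.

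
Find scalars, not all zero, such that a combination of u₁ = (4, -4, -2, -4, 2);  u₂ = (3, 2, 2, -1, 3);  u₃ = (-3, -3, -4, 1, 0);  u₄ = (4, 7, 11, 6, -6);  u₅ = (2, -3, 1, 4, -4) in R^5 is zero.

u₁ + 2u₃ + u₄ - u₅ = 0

Write the vectors as columns of a matrix and find a nonzero vector in its null space.
One solution (up to scaling) is (1, 0, 2, 1, -1).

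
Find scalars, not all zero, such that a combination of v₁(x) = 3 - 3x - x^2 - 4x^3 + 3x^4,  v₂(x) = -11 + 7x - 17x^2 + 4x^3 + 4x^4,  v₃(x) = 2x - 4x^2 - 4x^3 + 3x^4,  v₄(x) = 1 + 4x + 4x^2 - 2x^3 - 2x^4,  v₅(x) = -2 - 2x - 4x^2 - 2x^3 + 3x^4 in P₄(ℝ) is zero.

3v₁ + v₂ - 3v₃ + 2v₄ = 0

Take coordinates with respect to {1, x, …, x^4}.
Set up α₁v₁ + … + α₅v₅ = 0 and solve the homogeneous system.
The free variable yields coefficients (3, 1, -3, 2, 0) (any nonzero multiple also works).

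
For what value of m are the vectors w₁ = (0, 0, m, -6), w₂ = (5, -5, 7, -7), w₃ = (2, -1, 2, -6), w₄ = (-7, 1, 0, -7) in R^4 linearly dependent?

m = 5/6

The set is linearly dependent precisely when det[w₁; w₂; w₃; w₄] = 0.
Cofactor expansion gives det = 150 - 180*m.
Solving 150 - 180*m = 0 yields m = 5/6.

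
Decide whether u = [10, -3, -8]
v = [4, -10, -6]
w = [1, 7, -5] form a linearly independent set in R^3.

linearly independent

Form the 3×3 matrix with these as columns; its determinant is 574.
A nonzero determinant means the columns are linearly independent.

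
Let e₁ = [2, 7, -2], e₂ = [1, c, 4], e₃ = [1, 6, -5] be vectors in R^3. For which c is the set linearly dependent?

Dependence holds iff the 3×3 matrix [e₁ e₂ e₃] is singular.
Cofactor expansion gives det = 3 - 8*c.
Solving 3 - 8*c = 0 yields c = 3/8.

c = 3/8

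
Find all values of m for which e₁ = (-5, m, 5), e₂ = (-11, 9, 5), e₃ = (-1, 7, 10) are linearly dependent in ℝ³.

m = 41/7

The vectors are dependent exactly when the determinant of the matrix with rows e₁, e₂, e₃ vanishes.
Expanding, det = 105*m - 615.
Setting this to zero gives m = 41/7.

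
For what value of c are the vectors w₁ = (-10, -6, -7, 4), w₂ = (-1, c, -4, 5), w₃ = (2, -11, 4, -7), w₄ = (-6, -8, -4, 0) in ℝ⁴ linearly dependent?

c = 9

Dependence holds iff the 4×4 matrix [w₁ w₂ w₃ w₄] is singular.
Expanding, det = 50*c - 450.
This vanishes exactly when c = 9.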